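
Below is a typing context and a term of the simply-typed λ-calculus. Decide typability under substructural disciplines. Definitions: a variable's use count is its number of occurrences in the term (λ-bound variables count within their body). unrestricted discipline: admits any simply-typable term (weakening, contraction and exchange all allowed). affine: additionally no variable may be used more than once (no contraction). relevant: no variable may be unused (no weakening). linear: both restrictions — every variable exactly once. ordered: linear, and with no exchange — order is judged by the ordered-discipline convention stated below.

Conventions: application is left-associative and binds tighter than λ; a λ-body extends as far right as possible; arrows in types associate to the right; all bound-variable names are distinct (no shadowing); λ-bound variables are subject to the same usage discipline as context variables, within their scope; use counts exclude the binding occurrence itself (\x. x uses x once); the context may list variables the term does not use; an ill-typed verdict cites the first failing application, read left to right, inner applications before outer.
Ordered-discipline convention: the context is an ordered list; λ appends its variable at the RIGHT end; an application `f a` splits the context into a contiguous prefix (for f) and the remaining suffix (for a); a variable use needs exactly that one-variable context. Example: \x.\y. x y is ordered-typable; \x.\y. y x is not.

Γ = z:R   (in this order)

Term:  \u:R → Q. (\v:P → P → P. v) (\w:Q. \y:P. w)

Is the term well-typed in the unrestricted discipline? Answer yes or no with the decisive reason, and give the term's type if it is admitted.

no — a type mismatch blocks all five
counts: z ×0; u (λ-bound) ×0; v (λ-bound) ×1; w (λ-bound) ×1; y (λ-bound) ×0
order of uses: v, w
typing: ill-typed: a function awaiting P → P → P gets Q → P → Q
per-discipline verdicts: ordered ✗ · linear ✗ · affine ✗ · relevant ✗ · unrestricted ✗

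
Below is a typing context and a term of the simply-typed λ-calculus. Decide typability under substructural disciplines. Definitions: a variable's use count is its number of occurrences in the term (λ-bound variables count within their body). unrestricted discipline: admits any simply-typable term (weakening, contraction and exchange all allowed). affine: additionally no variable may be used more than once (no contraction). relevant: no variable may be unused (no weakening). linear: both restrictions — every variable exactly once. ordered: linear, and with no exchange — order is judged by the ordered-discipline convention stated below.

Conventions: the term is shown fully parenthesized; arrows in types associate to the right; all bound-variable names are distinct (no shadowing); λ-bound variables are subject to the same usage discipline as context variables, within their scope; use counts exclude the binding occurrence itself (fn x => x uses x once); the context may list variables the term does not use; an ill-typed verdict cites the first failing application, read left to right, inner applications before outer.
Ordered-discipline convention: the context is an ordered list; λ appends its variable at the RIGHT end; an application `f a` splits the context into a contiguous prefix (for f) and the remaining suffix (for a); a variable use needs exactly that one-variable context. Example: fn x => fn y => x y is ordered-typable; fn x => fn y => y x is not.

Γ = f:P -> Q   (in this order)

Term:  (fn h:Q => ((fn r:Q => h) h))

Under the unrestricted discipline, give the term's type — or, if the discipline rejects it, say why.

term : Q -> Q
usage: f: 0; h (λ-bound): 2; r (λ-bound): 0
use order (left to right): h, h
typing: the term checks, with type Q -> Q
per-discipline verdicts: ordered ✗; linear ✗; affine ✗; relevant ✗; unrestricted ✓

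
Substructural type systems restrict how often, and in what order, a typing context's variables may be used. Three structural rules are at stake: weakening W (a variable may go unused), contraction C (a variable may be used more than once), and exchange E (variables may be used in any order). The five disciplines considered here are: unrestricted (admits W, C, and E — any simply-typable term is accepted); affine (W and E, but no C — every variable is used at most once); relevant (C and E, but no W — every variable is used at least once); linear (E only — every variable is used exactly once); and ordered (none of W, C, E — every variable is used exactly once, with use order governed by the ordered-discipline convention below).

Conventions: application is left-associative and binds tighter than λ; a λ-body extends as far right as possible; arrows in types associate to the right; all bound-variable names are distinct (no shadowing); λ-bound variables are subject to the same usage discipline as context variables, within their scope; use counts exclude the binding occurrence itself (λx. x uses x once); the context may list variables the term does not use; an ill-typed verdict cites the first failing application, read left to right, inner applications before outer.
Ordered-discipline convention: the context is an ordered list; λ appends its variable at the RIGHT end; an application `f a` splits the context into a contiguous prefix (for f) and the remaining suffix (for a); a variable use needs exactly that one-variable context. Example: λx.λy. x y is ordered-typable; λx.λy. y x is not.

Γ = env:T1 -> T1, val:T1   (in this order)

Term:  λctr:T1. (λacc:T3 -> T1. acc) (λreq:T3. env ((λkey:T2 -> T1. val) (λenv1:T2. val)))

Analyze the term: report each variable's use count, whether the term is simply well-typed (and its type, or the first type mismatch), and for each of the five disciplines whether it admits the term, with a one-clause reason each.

variable uses: env: 1; val: 2; ctr (λ-bound): 0; acc (λ-bound): 1; req (λ-bound): 0; key (λ-bound): 0; env1 (λ-bound): 0
uses in reading order: acc, env, val, val
typing: well-typed — term : T1 -> T3 -> T1
ordered: ✗, needs contraction — val ×2; unused: ctr, req, key, env1 — weakening required
linear: ✗, needs contraction — val ×2; unused: ctr, req, key, env1 — weakening required
affine: ✗, needs contraction — val ×2
relevant: ✗, unused: ctr, req, key, env1 — weakening required
unrestricted: ✓, simply typable at T1 -> T3 -> T1; W, C, E all held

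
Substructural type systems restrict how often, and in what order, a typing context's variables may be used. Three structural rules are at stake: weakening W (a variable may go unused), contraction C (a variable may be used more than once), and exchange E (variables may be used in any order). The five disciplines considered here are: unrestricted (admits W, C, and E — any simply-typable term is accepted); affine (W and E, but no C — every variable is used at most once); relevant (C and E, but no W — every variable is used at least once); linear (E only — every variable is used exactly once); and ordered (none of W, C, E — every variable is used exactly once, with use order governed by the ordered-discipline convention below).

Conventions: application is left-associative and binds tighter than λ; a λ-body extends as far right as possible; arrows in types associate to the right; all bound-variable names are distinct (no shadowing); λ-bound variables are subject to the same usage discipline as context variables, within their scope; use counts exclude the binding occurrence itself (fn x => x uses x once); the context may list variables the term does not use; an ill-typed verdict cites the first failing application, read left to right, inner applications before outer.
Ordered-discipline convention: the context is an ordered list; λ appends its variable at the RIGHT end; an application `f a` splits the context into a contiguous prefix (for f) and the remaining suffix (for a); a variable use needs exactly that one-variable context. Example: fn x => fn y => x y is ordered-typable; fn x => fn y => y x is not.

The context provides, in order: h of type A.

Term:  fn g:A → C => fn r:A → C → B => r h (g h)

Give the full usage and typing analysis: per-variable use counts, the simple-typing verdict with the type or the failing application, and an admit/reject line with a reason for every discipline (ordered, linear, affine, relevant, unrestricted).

usage: h ×2; g [bound] ×1; r [bound] ×1
uses in reading order: r, h, g, h
typing: ✓ — (A → C) → (A → C → B) → B
ordered: ✗, h ×2 used more than once (contraction)
linear: ✗, h ×2 used more than once (contraction)
affine: ✗, h ×2 used more than once (contraction)
relevant: ✓, none of h, g, r goes unused
unrestricted: ✓, well-typed at (A → C) → (A → C → B) → B; no restrictions here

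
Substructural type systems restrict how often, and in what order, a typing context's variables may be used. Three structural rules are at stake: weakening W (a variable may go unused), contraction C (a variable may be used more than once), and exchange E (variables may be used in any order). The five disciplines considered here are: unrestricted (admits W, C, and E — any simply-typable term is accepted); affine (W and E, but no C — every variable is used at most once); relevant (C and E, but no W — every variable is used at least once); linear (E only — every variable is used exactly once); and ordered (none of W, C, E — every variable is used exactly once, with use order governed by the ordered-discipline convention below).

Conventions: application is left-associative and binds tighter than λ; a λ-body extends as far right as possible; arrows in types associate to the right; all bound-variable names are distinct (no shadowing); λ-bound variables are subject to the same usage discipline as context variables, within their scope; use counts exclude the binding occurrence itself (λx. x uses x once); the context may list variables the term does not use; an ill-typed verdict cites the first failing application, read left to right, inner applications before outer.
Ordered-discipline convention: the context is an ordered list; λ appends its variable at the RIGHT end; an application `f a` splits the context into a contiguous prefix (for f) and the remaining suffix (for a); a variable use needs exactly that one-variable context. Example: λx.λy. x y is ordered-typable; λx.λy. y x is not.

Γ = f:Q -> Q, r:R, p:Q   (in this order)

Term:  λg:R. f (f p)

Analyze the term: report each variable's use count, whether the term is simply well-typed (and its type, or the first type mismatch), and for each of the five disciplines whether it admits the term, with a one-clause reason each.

use counts: f: 2×, r: 0×, p: 1×, g [bound]: 0×
uses in reading order: f, f, p
typing: the term checks, with type R -> Q
ordered: ✗ — needs contraction — f ×2; r, g never used (weakening)
linear: ✗ — needs contraction — f ×2; r, g never used (weakening)
affine: ✗ — needs contraction — f ×2
relevant: ✗ — r, g never used (weakening)
unrestricted: ✓ — typability at R -> Q is all that's needed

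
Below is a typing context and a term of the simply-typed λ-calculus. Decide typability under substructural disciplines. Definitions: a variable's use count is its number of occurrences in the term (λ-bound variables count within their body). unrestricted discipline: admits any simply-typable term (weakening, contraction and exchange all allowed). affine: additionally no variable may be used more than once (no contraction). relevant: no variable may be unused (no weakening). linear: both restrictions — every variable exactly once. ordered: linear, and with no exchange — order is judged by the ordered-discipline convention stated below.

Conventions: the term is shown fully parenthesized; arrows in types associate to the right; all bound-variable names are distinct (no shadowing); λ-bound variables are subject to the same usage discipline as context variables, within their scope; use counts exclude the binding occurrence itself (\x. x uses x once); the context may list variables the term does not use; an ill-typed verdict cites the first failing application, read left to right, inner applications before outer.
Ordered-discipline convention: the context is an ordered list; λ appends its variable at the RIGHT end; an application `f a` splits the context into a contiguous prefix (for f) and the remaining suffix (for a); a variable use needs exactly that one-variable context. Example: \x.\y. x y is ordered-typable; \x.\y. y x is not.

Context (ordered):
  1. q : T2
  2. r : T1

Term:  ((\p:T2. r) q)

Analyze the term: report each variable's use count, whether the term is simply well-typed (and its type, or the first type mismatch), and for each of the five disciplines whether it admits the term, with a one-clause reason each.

usage: q=1; r=1; p [bound]=0
order of uses: r, q
typing: ✓ — T1
ordered: ✗ — unused: p — weakening required
linear: ✗ — unused: p — weakening required
affine: ✓ — none of q, r, p used more than once
relevant: ✗ — unused: p — weakening required
unrestricted: ✓ — type-checks (T1) and nothing is barred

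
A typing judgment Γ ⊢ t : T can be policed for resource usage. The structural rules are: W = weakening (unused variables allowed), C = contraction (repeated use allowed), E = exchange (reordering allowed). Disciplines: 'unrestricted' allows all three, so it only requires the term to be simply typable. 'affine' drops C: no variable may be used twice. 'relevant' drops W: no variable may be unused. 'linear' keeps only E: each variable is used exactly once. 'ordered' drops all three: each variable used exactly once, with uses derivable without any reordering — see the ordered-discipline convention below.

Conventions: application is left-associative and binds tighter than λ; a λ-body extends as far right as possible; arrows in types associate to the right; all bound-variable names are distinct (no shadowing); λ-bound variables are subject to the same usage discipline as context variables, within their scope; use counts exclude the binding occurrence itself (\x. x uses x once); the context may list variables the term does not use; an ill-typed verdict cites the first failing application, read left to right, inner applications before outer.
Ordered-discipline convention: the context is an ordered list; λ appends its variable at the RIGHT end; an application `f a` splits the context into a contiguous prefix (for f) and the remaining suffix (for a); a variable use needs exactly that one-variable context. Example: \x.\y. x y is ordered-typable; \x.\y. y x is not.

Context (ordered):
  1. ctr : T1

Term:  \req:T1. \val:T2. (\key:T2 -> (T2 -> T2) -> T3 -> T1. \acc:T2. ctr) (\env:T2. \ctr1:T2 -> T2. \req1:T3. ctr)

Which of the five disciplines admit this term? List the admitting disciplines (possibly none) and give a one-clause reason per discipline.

admitted in: unrestricted
variable uses: ctr: 2; req (bound): 0; val (bound): 0; key (bound): 0; acc (bound): 0; env (bound): 0; ctr1 (bound): 0; req1 (bound): 0
order of uses: ctr, ctr
typing: the term checks, with type T1 -> T2 -> T2 -> T1
ordered ✗ (needs contraction — ctr ×2; needs weakening: req, val, key, acc, env, ctr1, req1 unused)
linear ✗ (needs contraction — ctr ×2; needs weakening: req, val, key, acc, env, ctr1, req1 unused)
affine ✗ (needs contraction — ctr ×2)
relevant ✗ (needs weakening: req, val, key, acc, env, ctr1, req1 unused)
unrestricted ✓ (well-typed at T1 -> T2 -> T2 -> T1; no restrictions here)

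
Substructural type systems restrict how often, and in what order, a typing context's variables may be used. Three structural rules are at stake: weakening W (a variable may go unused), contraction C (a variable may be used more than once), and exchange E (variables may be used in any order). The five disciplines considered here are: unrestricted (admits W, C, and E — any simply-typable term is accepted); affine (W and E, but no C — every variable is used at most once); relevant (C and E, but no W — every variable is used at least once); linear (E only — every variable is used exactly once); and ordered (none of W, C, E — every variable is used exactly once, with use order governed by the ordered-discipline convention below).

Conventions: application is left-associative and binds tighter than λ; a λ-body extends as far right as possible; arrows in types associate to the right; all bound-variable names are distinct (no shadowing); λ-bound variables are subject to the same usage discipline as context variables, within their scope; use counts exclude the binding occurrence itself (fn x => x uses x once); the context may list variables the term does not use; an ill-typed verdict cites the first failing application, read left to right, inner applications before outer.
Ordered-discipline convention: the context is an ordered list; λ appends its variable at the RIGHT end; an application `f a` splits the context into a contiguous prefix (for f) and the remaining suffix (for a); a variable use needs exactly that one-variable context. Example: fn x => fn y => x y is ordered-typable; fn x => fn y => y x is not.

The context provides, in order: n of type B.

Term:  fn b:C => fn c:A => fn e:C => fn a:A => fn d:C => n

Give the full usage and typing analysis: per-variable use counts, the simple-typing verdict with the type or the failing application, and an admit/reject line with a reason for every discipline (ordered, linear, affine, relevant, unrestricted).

variable uses: n=1; b (λ-bound)=0; c (λ-bound)=0; e (λ-bound)=0; a (λ-bound)=0; d (λ-bound)=0
uses in reading order: n
typing: well-typed — term : C → A → C → A → C → B
ordered: ✗, unused: b, c, e, a, d — weakening required
linear: ✗, unused: b, c, e, a, d — weakening required
affine: ✓, no duplicate uses among n, b, c, e, a, d
relevant: ✗, unused: b, c, e, a, d — weakening required
unrestricted: ✓, simply typable at C → A → C → A → C → B; W, C, E all held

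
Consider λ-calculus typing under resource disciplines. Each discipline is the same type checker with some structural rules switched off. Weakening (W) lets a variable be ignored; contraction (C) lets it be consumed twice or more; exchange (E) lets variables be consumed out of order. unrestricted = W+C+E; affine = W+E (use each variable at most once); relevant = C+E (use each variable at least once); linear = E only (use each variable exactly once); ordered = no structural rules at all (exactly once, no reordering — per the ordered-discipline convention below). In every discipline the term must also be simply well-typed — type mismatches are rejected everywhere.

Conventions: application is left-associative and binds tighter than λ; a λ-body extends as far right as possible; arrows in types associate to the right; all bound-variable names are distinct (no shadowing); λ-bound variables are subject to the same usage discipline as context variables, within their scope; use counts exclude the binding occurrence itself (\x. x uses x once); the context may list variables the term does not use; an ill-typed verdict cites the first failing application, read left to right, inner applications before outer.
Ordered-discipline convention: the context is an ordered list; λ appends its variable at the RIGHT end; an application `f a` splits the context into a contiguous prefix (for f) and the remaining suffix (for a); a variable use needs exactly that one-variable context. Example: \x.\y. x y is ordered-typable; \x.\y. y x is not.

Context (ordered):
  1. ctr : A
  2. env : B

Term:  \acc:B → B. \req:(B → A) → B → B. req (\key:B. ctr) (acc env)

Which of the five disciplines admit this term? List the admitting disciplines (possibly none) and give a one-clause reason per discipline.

admitted in: affine, unrestricted
counts: ctr: 1×; env: 1×; acc (λ-bound): 1×; req (λ-bound): 1×; key (λ-bound): 0×
use order (left to right): req, ctr, acc, env
typing: well-typed at (B → B) → ((B → A) → B → B) → B
ordered: ✗ — key left unused
linear: ✗ — key left unused
affine: ✓ — at most one use each (ctr, env, acc, req, key)
relevant: ✗ — key left unused
unrestricted: ✓ — typability at (B → B) → ((B → A) → B → B) → B is all that's needed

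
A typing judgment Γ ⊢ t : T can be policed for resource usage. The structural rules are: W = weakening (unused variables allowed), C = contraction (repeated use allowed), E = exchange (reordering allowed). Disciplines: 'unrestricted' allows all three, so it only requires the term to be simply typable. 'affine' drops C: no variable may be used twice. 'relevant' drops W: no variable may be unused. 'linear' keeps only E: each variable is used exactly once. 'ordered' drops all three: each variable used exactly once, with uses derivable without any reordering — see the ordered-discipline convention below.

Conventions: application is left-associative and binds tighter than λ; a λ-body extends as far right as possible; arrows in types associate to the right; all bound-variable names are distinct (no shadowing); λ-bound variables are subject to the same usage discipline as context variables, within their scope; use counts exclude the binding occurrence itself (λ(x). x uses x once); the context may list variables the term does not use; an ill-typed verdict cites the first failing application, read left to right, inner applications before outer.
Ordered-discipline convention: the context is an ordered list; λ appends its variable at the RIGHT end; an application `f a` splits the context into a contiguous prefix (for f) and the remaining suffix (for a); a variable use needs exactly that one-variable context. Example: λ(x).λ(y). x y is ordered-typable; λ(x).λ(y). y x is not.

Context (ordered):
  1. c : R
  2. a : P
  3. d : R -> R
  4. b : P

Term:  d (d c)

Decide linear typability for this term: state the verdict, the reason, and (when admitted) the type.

no — d ×2 used more than once (contraction); needs weakening: a, b unused
counts: c ×1; a ×0; d ×2; b ×0
left-to-right use order: d, d, c
typing: well-typed — term : R
all disciplines: ordered ✗ · linear ✗ · affine ✗ · relevant ✗ · unrestricted ✓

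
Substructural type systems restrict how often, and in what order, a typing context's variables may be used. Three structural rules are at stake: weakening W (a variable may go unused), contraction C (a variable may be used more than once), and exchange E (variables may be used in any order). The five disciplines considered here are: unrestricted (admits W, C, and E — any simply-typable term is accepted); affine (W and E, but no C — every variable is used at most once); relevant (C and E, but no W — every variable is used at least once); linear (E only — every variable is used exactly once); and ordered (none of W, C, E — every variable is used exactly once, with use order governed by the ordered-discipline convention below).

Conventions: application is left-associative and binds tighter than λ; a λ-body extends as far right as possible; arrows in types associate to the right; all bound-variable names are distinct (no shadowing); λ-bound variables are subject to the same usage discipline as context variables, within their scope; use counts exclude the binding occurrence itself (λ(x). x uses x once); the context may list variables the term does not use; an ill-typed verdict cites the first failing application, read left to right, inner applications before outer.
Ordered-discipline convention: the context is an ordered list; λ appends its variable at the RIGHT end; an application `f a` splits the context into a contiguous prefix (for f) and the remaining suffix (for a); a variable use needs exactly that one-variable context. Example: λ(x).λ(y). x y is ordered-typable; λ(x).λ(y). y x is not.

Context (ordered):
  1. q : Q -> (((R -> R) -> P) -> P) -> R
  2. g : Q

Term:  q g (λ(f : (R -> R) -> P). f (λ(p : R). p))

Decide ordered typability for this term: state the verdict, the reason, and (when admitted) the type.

yes — single-use (q, g, f, p), ordered derivation ok; term : R
variable uses: q: 1, g: 1, f [bound]: 1, p [bound]: 1
order of uses: q, g, f, p
typing: ✓ — R
across the five disciplines: ordered ✓; linear ✓; affine ✓; relevant ✓; unrestricted ✓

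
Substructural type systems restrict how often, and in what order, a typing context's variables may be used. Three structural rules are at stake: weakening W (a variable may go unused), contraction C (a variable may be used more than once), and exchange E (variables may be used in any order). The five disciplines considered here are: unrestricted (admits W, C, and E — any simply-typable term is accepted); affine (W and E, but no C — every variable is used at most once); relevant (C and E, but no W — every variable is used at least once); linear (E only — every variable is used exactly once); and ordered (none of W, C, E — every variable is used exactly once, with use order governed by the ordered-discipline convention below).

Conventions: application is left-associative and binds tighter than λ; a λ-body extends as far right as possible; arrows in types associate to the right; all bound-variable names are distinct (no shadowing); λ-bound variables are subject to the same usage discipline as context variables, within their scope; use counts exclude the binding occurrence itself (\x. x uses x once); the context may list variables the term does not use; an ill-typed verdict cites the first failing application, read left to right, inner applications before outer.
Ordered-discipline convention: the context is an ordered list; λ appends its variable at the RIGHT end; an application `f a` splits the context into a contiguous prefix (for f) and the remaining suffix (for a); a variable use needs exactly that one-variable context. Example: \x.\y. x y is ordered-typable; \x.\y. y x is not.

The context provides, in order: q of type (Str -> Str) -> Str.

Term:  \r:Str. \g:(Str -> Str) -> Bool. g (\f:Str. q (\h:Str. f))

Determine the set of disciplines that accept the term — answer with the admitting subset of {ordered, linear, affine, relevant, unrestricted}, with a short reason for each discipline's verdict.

admitting disciplines: affine, unrestricted
use counts: q ×1, r [bound] ×0, g [bound] ×1, f [bound] ×1, h [bound] ×0
uses in reading order: g, q, f
typing: the term checks, with type Str -> ((Str -> Str) -> Bool) -> Bool
ordered: ✗ — unused: r, h — weakening required
linear: ✗ — unused: r, h — weakening required
affine: ✓ — at most one use each (q, r, g, f, h)
relevant: ✗ — unused: r, h — weakening required
unrestricted: ✓ — typability at Str -> ((Str -> Str) -> Bool) -> Bool is all that's needed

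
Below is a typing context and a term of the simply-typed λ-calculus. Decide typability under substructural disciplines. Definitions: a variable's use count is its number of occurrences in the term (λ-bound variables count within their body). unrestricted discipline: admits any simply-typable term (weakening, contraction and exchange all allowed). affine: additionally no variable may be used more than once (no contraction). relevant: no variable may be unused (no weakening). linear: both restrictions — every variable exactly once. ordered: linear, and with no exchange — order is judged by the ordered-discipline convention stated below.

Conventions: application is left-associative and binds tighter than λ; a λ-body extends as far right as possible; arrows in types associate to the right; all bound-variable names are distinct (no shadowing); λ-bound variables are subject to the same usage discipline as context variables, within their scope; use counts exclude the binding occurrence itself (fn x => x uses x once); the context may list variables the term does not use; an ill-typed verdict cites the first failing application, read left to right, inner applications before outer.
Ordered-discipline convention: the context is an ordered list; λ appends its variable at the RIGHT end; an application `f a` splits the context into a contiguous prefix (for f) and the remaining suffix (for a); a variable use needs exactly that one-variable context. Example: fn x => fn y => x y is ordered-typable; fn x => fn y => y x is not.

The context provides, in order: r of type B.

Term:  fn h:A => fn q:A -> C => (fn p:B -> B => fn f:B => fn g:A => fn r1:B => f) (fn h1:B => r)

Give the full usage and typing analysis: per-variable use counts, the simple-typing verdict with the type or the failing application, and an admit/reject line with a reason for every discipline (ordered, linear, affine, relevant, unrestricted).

variable uses: r: 1; h (bound): 0; q (bound): 0; p (bound): 0; f (bound): 1; g (bound): 0; r1 (bound): 0; h1 (bound): 0
uses in reading order: f, r
typing: well-typed — term : A -> (A -> C) -> B -> A -> B -> B
ordered: ✗ — unused: h, q, p, g, r1, h1 — weakening required
linear: ✗ — unused: h, q, p, g, r1, h1 — weakening required
affine: ✓ — r, h, q, p, f, g, r1, h1: no repeats, contraction unneeded
relevant: ✗ — unused: h, q, p, g, r1, h1 — weakening required
unrestricted: ✓ — simply typable at A -> (A -> C) -> B -> A -> B -> B; W, C, E all held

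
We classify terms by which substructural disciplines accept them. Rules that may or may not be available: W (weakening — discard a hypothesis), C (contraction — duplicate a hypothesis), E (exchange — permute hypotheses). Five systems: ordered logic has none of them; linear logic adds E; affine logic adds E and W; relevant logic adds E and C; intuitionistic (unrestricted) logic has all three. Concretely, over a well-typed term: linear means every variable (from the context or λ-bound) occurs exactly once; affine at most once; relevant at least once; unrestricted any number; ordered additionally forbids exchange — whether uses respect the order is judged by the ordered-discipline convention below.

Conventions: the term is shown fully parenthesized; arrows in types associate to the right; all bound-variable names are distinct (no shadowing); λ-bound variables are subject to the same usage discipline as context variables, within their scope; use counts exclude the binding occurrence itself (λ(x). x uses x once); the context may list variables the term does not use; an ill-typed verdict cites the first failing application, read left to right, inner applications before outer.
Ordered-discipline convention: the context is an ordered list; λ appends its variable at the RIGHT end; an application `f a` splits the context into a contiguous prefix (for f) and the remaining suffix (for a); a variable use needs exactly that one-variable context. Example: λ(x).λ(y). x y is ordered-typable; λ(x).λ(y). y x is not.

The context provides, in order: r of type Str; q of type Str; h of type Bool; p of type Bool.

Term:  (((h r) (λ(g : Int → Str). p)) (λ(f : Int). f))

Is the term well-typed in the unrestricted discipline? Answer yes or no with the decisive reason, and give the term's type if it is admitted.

no — fails simple typing
counts: r ×1, q ×0, h ×1, p ×1, g (bound) ×0, f (bound) ×1
uses in reading order: h, r, p, f
typing: ill-typed: non-arrow in function slot: Bool
across the five disciplines: ordered ✗ · linear ✗ · affine ✗ · relevant ✗ · unrestricted ✗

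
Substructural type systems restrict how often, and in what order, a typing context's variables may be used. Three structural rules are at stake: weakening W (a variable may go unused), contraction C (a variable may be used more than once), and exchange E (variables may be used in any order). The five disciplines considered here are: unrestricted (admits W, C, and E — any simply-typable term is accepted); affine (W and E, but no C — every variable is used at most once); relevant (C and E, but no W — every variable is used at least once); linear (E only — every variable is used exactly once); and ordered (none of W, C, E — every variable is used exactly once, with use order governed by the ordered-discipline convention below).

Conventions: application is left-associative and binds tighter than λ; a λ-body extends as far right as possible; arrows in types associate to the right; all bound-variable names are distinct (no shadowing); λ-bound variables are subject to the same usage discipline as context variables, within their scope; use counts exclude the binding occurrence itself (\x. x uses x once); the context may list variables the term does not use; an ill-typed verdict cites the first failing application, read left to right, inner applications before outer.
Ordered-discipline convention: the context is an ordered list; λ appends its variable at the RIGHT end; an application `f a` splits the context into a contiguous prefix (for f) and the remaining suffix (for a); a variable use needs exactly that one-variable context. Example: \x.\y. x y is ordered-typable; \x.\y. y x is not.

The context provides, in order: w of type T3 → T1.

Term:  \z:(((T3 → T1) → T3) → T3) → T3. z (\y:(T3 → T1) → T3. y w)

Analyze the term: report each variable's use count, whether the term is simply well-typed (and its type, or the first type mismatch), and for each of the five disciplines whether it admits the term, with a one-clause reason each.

variable uses: w: 1, z [bound]: 1, y [bound]: 1
left-to-right use order: z, y, w
typing: well-typed at ((((T3 → T1) → T3) → T3) → T3) → T3
ordered ✗ (no ordered split (uses run z, y, w))
linear ✓ (w, z, y: one use apiece)
affine ✓ (at most one use each (w, z, y))
relevant ✓ (every one of w, z, y appears)
unrestricted ✓ (simply typable at ((((T3 → T1) → T3) → T3) → T3) → T3; W, C, E all held)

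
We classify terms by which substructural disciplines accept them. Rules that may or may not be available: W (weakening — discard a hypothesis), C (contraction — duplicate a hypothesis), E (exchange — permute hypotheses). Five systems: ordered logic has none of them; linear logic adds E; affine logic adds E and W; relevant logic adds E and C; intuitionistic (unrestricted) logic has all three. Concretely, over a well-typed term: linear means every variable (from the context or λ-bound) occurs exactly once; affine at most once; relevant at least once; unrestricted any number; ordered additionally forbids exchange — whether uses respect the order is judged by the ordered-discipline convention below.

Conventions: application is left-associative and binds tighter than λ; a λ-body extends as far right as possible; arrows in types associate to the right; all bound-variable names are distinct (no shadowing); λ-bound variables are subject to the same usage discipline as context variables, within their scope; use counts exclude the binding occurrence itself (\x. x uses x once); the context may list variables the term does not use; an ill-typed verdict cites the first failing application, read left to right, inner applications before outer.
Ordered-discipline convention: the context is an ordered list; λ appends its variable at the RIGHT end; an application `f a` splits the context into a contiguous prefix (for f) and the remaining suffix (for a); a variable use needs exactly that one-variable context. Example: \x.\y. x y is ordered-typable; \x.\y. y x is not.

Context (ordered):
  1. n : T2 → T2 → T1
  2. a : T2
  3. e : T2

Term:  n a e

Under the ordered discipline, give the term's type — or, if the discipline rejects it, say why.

term : T1
counts: n: 1, a: 1, e: 1
use order (left to right): n, a, e
typing: well-typed — term : T1
across the five disciplines: ordered ✓; linear ✓; affine ✓; relevant ✓; unrestricted ✓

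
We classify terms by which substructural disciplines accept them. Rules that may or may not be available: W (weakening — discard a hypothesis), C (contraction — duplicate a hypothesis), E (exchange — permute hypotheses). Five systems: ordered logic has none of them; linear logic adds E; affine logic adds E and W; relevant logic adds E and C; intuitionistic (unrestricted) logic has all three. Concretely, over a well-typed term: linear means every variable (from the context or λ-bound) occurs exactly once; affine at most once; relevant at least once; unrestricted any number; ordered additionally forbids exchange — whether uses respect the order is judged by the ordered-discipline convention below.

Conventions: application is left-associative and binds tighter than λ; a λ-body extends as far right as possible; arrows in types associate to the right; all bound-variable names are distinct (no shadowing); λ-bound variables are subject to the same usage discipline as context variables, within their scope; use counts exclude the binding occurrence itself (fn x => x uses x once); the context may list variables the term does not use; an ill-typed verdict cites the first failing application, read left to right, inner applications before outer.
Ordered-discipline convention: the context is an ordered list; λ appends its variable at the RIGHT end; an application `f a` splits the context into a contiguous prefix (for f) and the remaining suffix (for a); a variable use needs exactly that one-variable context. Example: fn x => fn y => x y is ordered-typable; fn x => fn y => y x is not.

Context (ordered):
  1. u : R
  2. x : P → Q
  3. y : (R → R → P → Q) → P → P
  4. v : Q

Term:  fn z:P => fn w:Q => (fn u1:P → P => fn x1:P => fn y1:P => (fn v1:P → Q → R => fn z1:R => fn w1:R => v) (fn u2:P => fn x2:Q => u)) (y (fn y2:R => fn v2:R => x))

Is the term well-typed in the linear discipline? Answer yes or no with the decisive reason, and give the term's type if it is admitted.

no — needs weakening: z, w, u1, x1, y1, v1, z1, w1, u2, x2, y2, v2 unused
counts: u ×1; x ×1; y ×1; v ×1; z [bound] ×0; w [bound] ×0; u1 [bound] ×0; x1 [bound] ×0; y1 [bound] ×0; v1 [bound] ×0; z1 [bound] ×0; w1 [bound] ×0; u2 [bound] ×0; x2 [bound] ×0; y2 [bound] ×0; v2 [bound] ×0
left-to-right use order: v, u, y, x
typing: well-typed at P → Q → P → P → R → R → Q
summary: ordered ✗; linear ✗; affine ✓; relevant ✗; unrestricted ✓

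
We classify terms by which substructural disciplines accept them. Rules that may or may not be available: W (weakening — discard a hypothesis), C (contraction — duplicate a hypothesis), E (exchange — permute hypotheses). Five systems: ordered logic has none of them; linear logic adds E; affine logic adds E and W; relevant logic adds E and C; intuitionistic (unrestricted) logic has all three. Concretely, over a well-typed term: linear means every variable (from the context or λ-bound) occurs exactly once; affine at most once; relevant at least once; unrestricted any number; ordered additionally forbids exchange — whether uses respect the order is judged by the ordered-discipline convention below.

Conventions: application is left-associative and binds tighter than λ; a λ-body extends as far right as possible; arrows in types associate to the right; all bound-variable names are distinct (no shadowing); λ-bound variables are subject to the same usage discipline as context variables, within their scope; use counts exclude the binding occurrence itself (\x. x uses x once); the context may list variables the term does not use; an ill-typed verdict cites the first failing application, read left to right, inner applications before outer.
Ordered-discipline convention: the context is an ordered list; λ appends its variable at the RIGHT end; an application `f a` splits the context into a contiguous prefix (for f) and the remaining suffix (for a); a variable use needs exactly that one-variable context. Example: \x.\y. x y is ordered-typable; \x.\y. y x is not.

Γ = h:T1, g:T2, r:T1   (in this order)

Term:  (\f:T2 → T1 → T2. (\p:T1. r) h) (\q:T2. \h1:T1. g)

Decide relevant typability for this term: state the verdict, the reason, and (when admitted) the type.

no — needs weakening: f, p, q, h1 unused
counts: h=1, g=1, r=1, f (bound)=0, p (bound)=0, q (bound)=0, h1 (bound)=0
use order (left to right): r, h, g
typing: the term checks, with type T1
summary: ordered ✗, linear ✗, affine ✓, relevant ✗, unrestricted ✓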